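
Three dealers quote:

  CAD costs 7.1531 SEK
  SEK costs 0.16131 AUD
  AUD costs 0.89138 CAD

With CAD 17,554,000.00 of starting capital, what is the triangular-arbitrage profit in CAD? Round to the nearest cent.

Profit: CAD 500,878.38

Profitable loop is CAD → SEK → AUD → CAD:
CAD 17,554,000.00 × 7.1531 = SEK 125,565,517.40
SEK 125,565,517.40 × 0.16131 = AUD 20,254,973.61
AUD 20,254,973.61 × 0.89138 = CAD 18,054,878.38
Profit = CAD 18,054,878.38 − CAD 17,554,000.00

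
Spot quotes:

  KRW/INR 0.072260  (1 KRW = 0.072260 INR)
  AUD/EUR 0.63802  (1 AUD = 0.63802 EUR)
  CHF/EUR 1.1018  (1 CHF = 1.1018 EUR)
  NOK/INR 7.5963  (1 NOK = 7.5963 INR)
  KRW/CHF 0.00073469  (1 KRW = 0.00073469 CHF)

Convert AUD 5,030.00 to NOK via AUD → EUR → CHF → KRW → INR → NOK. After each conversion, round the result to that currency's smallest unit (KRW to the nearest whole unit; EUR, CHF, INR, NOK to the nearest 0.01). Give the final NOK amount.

NOK 37,712.94

AUD 5,030.00 × 0.63802 = EUR 3,209.24
EUR 3,209.24 ÷ 1.1018 = CHF 2,912.72
CHF 2,912.72 ÷ 0.00073469 = KRW 3,964,556
KRW 3,964,556 × 0.072260 = INR 286,478.82
INR 286,478.82 ÷ 7.5963 = NOK 37,712.94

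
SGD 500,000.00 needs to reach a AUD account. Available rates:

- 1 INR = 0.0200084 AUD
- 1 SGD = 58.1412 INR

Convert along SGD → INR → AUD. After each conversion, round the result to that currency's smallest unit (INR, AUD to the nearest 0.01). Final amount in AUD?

SGD 500,000.00 × 58.1412 = INR 29,070,600.00
INR 29,070,600.00 × 0.0200084 = AUD 581,656.19

AUD 581,656.19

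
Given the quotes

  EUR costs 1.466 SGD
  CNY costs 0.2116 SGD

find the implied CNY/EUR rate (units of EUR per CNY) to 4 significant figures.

CNY/EUR = 0.1443

1 CNY × 0.2116 = 0.2116 SGD
0.2116 SGD ÷ 1.466 = 0.144338 EUR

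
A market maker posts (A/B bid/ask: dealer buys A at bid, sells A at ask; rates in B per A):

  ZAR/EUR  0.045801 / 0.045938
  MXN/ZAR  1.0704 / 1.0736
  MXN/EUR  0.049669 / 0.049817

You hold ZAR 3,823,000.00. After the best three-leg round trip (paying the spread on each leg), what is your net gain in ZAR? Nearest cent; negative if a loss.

Best loop ZAR → MXN → EUR → ZAR:
ZAR 3,823,000.00 ÷ 1.0736 (buy MXN at ask) = MXN 3,560,916.54
MXN 3,560,916.54 × 0.049669 (sell MXN at bid) = EUR 176,867.16
EUR 176,867.16 ÷ 0.045938 (buy ZAR at ask) = ZAR 3,850,127.64

Net profit: ZAR 27,127.64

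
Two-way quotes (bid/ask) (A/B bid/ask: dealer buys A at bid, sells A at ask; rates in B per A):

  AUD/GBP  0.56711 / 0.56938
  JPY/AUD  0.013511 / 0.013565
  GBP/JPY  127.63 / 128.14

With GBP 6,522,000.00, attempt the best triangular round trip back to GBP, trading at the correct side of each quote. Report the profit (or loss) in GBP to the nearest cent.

Net profit: GBP 67,827.84

Best loop GBP → AUD → JPY → GBP:
GBP 6,522,000.00 ÷ 0.56938 (buy AUD at ask) = AUD 11,454,564.61
AUD 11,454,564.61 ÷ 0.013565 (buy JPY at ask) = JPY 844,420,539
JPY 844,420,539 ÷ 128.14 (buy GBP at ask) = GBP 6,589,827.84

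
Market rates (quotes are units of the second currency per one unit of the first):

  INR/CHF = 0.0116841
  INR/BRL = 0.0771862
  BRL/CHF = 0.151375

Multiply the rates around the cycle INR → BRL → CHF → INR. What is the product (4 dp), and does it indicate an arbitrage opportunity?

Around INR → BRL → CHF → INR: 1 × 0.0771862 × 0.151375 ÷ 0.0116841 = 0.999997
Product ≈ 1 (deviation 0.000%, within rounding noise).

1.0000 (no arbitrage)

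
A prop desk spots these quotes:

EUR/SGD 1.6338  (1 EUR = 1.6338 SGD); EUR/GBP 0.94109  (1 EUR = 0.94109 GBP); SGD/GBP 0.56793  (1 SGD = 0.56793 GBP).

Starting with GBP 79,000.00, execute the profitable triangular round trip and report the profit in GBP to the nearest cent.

Profit: GBP 1,124.36

Profitable loop is GBP → SGD → EUR → GBP:
GBP 79,000.00 ÷ 0.56793 = SGD 139,101.65
SGD 139,101.65 ÷ 1.6338 = EUR 85,139.95
EUR 85,139.95 × 0.94109 = GBP 80,124.36
Profit = GBP 80,124.36 − GBP 79,000.00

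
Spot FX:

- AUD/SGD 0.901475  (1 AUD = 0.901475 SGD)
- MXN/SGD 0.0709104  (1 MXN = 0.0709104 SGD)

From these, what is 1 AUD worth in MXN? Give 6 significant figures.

1 AUD × 0.901475 = 0.901475 SGD
0.901475 SGD ÷ 0.0709104 = 12.7129 MXN

AUD/MXN = 12.7129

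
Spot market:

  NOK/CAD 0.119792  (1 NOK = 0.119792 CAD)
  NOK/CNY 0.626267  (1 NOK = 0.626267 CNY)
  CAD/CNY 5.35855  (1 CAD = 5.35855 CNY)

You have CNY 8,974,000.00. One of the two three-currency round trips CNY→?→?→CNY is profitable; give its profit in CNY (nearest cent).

Profit: CNY 224,174.42

Profitable loop is CNY → NOK → CAD → CNY:
CNY 8,974,000.00 ÷ 0.626267 = NOK 14,329,351.54
NOK 14,329,351.54 × 0.119792 = CAD 1,716,541.68
CAD 1,716,541.68 × 5.35855 = CNY 9,198,174.42
Profit = CNY 9,198,174.42 − CNY 8,974,000.00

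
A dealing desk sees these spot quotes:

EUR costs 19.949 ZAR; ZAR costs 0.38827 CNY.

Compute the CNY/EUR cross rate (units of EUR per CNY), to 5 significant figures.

CNY/EUR = 0.12911

1 CNY ÷ 0.38827 = 2.57553 ZAR
2.57553 ZAR ÷ 19.949 = 0.129106 EUR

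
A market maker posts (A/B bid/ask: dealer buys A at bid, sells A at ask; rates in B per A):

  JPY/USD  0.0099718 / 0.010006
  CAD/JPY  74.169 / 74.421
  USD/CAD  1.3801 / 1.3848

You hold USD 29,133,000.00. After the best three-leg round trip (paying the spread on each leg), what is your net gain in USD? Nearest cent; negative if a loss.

Net profit: USD 603,629.91

Best loop USD → CAD → JPY → USD:
USD 29,133,000.00 × 1.3801 (sell USD at bid) = CAD 40,206,453.30
CAD 40,206,453.30 × 74.169 (sell CAD at bid) = JPY 2,982,072,435
JPY 2,982,072,435 × 0.0099718 (sell JPY at bid) = USD 29,736,629.91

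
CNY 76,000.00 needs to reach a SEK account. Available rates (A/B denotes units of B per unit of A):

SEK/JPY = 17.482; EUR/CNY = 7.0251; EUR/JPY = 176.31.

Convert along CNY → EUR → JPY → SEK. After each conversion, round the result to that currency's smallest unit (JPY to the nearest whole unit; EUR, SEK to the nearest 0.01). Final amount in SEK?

CNY 76,000.00 ÷ 7.0251 = EUR 10,818.35
EUR 10,818.35 × 176.31 = JPY 1,907,383
JPY 1,907,383 ÷ 17.482 = SEK 109,105.54

SEK 109,105.54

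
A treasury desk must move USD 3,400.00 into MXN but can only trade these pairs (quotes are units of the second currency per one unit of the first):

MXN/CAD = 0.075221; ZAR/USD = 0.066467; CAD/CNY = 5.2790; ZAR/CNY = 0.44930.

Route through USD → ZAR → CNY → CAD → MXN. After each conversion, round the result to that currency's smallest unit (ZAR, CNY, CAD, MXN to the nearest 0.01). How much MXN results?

USD 3,400.00 ÷ 0.066467 = ZAR 51,153.20
ZAR 51,153.20 × 0.44930 = CNY 22,983.13
CNY 22,983.13 ÷ 5.2790 = CAD 4,353.69
CAD 4,353.69 ÷ 0.075221 = MXN 57,878.65

MXN 57,878.65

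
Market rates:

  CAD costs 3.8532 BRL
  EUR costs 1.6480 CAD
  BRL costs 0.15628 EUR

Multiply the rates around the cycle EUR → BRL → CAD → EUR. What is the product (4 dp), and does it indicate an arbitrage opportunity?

Around EUR → BRL → CAD → EUR: 1 ÷ 0.15628 ÷ 3.8532 ÷ 1.6480 = 1.007669
Product > 1; profitable direction is EUR → BRL → CAD → EUR.

1.0077 (arbitrage exists)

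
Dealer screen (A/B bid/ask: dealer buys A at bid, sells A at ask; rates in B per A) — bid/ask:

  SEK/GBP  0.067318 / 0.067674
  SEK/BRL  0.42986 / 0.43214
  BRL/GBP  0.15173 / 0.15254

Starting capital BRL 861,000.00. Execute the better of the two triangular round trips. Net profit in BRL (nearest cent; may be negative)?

Net profit: BRL 18,277.88

Best loop BRL → SEK → GBP → BRL:
BRL 861,000.00 ÷ 0.43214 (buy SEK at ask) = SEK 1,992,409.87
SEK 1,992,409.87 × 0.067318 (sell SEK at bid) = GBP 134,125.05
GBP 134,125.05 ÷ 0.15254 (buy BRL at ask) = BRL 879,277.88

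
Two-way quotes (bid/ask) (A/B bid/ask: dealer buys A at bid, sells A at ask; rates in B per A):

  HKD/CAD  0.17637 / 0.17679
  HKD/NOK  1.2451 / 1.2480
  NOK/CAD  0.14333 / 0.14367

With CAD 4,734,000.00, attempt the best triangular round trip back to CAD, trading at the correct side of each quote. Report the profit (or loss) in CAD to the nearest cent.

Best loop CAD → HKD → NOK → CAD:
CAD 4,734,000.00 ÷ 0.17679 (buy HKD at ask) = HKD 26,777,532.67
HKD 26,777,532.67 × 1.2451 (sell HKD at bid) = NOK 33,340,705.92
NOK 33,340,705.92 × 0.14333 (sell NOK at bid) = CAD 4,778,723.38

Net profit: CAD 44,723.38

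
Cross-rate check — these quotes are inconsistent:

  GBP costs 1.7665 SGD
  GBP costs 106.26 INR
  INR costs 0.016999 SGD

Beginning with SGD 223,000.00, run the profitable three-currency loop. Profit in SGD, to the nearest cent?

Profitable loop is SGD → GBP → INR → SGD:
SGD 223,000.00 ÷ 1.7665 = GBP 126,238.32
GBP 126,238.32 × 106.26 = INR 13,414,084.35
INR 13,414,084.35 × 0.016999 = SGD 228,026.02
Profit = SGD 228,026.02 − SGD 223,000.00

Profit: SGD 5,026.02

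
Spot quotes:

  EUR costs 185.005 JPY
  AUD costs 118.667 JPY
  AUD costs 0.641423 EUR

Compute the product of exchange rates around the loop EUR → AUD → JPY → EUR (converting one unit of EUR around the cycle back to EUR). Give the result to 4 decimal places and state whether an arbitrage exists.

Around EUR → AUD → JPY → EUR: 1 ÷ 0.641423 × 118.667 ÷ 185.005 = 1.000005
Product ≈ 1 (deviation 0.000%, within rounding noise).

1.0000 (no arbitrage)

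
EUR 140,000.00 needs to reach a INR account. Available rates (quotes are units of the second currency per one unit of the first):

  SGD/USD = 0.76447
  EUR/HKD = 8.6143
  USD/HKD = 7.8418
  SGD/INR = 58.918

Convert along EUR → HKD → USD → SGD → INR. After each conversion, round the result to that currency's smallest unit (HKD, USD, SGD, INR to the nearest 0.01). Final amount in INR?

INR 11,852,769.14

EUR 140,000.00 × 8.6143 = HKD 1,206,002.00
HKD 1,206,002.00 ÷ 7.8418 = USD 153,791.48
USD 153,791.48 ÷ 0.76447 = SGD 201,173.99
SGD 201,173.99 × 58.918 = INR 11,852,769.14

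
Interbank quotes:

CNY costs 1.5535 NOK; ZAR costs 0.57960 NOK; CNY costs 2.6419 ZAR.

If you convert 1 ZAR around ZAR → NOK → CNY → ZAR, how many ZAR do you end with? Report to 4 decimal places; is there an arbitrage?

Around ZAR → NOK → CNY → ZAR: 1 × 0.57960 ÷ 1.5535 × 2.6419 = 0.985674
Product < 1; profitable direction is ZAR → CNY → NOK → ZAR.

0.9857 (arbitrage exists)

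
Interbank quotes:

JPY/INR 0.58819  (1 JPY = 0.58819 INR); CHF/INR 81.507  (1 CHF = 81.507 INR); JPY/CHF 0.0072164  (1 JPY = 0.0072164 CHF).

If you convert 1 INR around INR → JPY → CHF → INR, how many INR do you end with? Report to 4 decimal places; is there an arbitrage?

1.0000 (no arbitrage)

Around INR → JPY → CHF → INR: 1 ÷ 0.58819 × 0.0072164 × 81.507 = 0.999995
Product ≈ 1 (deviation 0.000%, within rounding noise).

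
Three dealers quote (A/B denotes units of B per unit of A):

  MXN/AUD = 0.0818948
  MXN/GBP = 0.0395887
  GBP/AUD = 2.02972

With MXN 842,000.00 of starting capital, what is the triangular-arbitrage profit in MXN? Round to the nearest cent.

Profit: MXN 16,145.73

Profitable loop is MXN → AUD → GBP → MXN:
MXN 842,000.00 × 0.0818948 = AUD 68,955.42
AUD 68,955.42 ÷ 2.02972 = GBP 33,972.87
GBP 33,972.87 ÷ 0.0395887 = MXN 858,145.73
Profit = MXN 858,145.73 − MXN 842,000.00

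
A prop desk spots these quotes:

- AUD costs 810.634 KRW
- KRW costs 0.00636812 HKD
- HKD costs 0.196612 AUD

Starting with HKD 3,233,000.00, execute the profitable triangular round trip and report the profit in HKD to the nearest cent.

Profitable loop is HKD → AUD → KRW → HKD:
HKD 3,233,000.00 × 0.196612 = AUD 635,646.60
AUD 635,646.60 × 810.634 = KRW 515,276,743
KRW 515,276,743 × 0.00636812 = HKD 3,281,344.13
Profit = HKD 3,281,344.13 − HKD 3,233,000.00

Profit: HKD 48,344.13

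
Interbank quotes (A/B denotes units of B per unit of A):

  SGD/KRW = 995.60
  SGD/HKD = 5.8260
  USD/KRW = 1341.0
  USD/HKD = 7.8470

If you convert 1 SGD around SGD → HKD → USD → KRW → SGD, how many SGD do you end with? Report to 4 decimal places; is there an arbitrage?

1.0000 (no arbitrage)

Around SGD → HKD → USD → KRW → SGD: 1 × 5.8260 ÷ 7.8470 × 1341.0 ÷ 995.60 = 1.000025
Product ≈ 1 (deviation 0.002%, within rounding noise).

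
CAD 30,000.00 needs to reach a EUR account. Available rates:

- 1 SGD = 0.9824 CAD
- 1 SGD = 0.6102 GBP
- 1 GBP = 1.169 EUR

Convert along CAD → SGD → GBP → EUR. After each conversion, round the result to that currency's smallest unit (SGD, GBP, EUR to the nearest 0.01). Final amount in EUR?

CAD 30,000.00 ÷ 0.9824 = SGD 30,537.46
SGD 30,537.46 × 0.6102 = GBP 18,633.96
GBP 18,633.96 × 1.169 = EUR 21,783.10

EUR 21,783.10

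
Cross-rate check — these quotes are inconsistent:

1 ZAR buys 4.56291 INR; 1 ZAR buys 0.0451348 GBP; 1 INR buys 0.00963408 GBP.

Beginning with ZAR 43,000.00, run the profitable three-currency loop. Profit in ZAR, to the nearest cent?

Profitable loop is ZAR → GBP → INR → ZAR:
ZAR 43,000.00 × 0.0451348 = GBP 1,940.80
GBP 1,940.80 ÷ 0.00963408 = INR 201,451.14
INR 201,451.14 ÷ 4.56291 = ZAR 44,149.71
Profit = ZAR 44,149.71 − ZAR 43,000.00

Profit: ZAR 1,149.71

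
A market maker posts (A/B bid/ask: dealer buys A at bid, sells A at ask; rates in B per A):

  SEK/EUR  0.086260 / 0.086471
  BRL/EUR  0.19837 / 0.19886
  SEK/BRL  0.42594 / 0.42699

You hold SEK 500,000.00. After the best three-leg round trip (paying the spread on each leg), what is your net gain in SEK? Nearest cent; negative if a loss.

Best loop SEK → EUR → BRL → SEK:
SEK 500,000.00 × 0.086260 (sell SEK at bid) = EUR 43,130.00
EUR 43,130.00 ÷ 0.19886 (buy BRL at ask) = BRL 216,886.25
BRL 216,886.25 ÷ 0.42699 (buy SEK at ask) = SEK 507,942.23

Net profit: SEK 7,942.23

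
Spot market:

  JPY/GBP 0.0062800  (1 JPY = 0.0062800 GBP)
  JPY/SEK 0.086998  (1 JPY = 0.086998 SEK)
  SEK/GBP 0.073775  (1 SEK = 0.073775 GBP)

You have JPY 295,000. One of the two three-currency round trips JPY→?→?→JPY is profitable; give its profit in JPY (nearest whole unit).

Profit: JPY 6,496

Profitable loop is JPY → SEK → GBP → JPY:
JPY 295,000 × 0.086998 = SEK 25,664.41
SEK 25,664.41 × 0.073775 = GBP 1,893.39
GBP 1,893.39 ÷ 0.0062800 = JPY 301,496
Profit = JPY 301,496 − JPY 295,000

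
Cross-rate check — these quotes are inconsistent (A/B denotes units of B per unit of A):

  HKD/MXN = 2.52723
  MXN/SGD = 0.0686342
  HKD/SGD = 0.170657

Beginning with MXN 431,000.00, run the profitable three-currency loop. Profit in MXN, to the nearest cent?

Profit: MXN 7,064.95

Profitable loop is MXN → SGD → HKD → MXN:
MXN 431,000.00 × 0.0686342 = SGD 29,581.34
SGD 29,581.34 ÷ 0.170657 = HKD 173,337.98
HKD 173,337.98 × 2.52723 = MXN 438,064.95
Profit = MXN 438,064.95 − MXN 431,000.00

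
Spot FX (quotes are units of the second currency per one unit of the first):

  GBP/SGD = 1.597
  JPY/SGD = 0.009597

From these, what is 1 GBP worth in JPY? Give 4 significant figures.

1 GBP × 1.597 = 1.597 SGD
1.597 SGD ÷ 0.009597 = 166.406 JPY

GBP/JPY = 166.4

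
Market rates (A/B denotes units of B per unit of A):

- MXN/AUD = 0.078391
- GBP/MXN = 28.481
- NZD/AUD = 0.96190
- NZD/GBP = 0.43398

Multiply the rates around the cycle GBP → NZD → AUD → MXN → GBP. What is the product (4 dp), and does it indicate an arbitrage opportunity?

Around GBP → NZD → AUD → MXN → GBP: 1 ÷ 0.43398 × 0.96190 ÷ 0.078391 ÷ 28.481 = 0.992747
Product < 1; profitable direction is GBP → MXN → AUD → NZD → GBP.

0.9927 (arbitrage exists)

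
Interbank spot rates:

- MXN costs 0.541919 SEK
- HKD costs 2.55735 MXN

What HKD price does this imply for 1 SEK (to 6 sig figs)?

1 SEK ÷ 0.541919 = 1.84529 MXN
1.84529 MXN ÷ 2.55735 = 0.721565 HKD

SEK/HKD = 0.721565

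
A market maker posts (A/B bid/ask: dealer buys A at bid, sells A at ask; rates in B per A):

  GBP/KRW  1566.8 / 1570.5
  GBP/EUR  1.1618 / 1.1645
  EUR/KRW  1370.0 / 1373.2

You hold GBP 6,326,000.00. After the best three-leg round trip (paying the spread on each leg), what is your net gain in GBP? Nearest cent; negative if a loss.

Best loop GBP → EUR → KRW → GBP:
GBP 6,326,000.00 × 1.1618 (sell GBP at bid) = EUR 7,349,546.80
EUR 7,349,546.80 × 1370.0 (sell EUR at bid) = KRW 10,068,879,116
KRW 10,068,879,116 ÷ 1570.5 (buy GBP at ask) = GBP 6,411,257.00

Net profit: GBP 85,257.00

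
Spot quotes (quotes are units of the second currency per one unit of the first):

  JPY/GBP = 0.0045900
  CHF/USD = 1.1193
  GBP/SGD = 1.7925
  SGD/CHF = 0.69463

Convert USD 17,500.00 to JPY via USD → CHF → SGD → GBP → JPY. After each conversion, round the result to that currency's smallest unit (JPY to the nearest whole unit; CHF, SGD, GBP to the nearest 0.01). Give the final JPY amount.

JPY 2,735,684

USD 17,500.00 ÷ 1.1193 = CHF 15,634.77
CHF 15,634.77 ÷ 0.69463 = SGD 22,508.05
SGD 22,508.05 ÷ 1.7925 = GBP 12,556.79
GBP 12,556.79 ÷ 0.0045900 = JPY 2,735,684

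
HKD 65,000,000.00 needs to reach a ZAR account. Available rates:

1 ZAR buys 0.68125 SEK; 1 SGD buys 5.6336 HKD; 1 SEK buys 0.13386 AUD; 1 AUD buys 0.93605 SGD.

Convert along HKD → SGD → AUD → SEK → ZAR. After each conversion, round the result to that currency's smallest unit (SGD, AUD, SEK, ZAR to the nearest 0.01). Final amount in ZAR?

HKD 65,000,000.00 ÷ 5.6336 = SGD 11,537,915.36
SGD 11,537,915.36 ÷ 0.93605 = AUD 12,326,174.20
AUD 12,326,174.20 ÷ 0.13386 = SEK 92,082,580.31
SEK 92,082,580.31 ÷ 0.68125 = ZAR 135,167,090.36

ZAR 135,167,090.36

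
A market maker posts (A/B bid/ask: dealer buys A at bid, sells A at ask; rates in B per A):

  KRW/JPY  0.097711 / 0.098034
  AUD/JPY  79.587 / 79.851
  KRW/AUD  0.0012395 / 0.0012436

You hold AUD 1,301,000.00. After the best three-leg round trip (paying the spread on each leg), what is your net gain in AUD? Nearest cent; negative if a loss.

Net profit: AUD 8,149.48

Best loop AUD → JPY → KRW → AUD:
AUD 1,301,000.00 × 79.587 (sell AUD at bid) = JPY 103,542,687
JPY 103,542,687 ÷ 0.098034 (buy KRW at ask) = KRW 1,056,191,597
KRW 1,056,191,597 × 0.0012395 (sell KRW at bid) = AUD 1,309,149.48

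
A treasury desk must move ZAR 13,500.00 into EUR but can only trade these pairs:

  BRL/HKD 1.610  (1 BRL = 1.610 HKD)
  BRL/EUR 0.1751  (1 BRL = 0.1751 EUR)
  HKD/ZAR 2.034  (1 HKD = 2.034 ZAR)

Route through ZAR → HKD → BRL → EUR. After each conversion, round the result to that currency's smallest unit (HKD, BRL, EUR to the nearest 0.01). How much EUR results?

ZAR 13,500.00 ÷ 2.034 = HKD 6,637.17
HKD 6,637.17 ÷ 1.610 = BRL 4,122.47
BRL 4,122.47 × 0.1751 = EUR 721.84

EUR 721.84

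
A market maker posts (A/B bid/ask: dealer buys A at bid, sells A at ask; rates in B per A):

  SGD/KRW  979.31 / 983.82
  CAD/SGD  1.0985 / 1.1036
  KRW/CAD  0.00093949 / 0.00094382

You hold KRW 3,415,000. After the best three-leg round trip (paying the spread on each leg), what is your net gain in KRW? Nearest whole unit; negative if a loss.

Best loop KRW → CAD → SGD → KRW:
KRW 3,415,000 × 0.00093949 (sell KRW at bid) = CAD 3,208.36
CAD 3,208.36 × 1.0985 (sell CAD at bid) = SGD 3,524.38
SGD 3,524.38 × 979.31 (sell SGD at bid) = KRW 3,451,462

Net profit: KRW 36,462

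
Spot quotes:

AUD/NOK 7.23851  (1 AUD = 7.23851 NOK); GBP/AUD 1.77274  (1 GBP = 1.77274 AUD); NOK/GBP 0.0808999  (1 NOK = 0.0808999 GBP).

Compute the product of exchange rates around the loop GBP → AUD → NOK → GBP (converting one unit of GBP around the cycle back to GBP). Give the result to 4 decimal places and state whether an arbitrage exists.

1.0381 (arbitrage exists)

Around GBP → AUD → NOK → GBP: 1 × 1.77274 × 7.23851 × 0.0808999 = 1.038107
Product > 1; profitable direction is GBP → AUD → NOK → GBP.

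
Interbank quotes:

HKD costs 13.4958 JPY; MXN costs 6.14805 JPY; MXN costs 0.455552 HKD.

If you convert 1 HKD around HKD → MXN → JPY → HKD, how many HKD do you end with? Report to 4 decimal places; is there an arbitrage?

1.0000 (no arbitrage)

Around HKD → MXN → JPY → HKD: 1 ÷ 0.455552 × 6.14805 ÷ 13.4958 = 1.000002
Product ≈ 1 (deviation 0.000%, within rounding noise).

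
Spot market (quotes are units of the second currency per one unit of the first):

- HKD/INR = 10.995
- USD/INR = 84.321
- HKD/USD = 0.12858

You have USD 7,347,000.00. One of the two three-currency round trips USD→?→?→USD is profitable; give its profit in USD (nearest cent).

Profit: USD 103,683.30

Profitable loop is USD → HKD → INR → USD:
USD 7,347,000.00 ÷ 0.12858 = HKD 57,139,524.03
HKD 57,139,524.03 × 10.995 = INR 628,249,066.73
INR 628,249,066.73 ÷ 84.321 = USD 7,450,683.30
Profit = USD 7,450,683.30 − USD 7,347,000.00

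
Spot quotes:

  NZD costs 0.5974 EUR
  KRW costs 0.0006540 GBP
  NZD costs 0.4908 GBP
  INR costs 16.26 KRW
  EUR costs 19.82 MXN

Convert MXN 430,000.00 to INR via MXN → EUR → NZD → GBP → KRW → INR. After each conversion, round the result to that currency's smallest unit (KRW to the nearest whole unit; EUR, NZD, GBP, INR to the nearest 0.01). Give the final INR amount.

MXN 430,000.00 ÷ 19.82 = EUR 21,695.26
EUR 21,695.26 ÷ 0.5974 = NZD 36,316.14
NZD 36,316.14 × 0.4908 = GBP 17,823.96
GBP 17,823.96 ÷ 0.0006540 = KRW 27,253,761
KRW 27,253,761 ÷ 16.26 = INR 1,676,123.06

INR 1,676,123.06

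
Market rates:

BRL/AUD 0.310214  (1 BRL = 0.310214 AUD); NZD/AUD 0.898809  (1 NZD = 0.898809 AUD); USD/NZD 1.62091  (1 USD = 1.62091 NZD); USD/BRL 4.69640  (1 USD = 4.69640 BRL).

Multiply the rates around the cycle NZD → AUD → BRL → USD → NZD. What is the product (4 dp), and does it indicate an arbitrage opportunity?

1.0000 (no arbitrage)

Around NZD → AUD → BRL → USD → NZD: 1 × 0.898809 ÷ 0.310214 ÷ 4.69640 × 1.62091 = 1.000000
Product ≈ 1 (deviation 0.000%, within rounding noise).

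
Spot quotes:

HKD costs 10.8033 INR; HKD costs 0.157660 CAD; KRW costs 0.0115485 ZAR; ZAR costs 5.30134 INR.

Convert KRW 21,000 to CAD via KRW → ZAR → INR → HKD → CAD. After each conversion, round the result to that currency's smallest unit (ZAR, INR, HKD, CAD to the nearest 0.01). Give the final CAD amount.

CAD 18.76

KRW 21,000 × 0.0115485 = ZAR 242.52
ZAR 242.52 × 5.30134 = INR 1,285.68
INR 1,285.68 ÷ 10.8033 = HKD 119.01
HKD 119.01 × 0.157660 = CAD 18.76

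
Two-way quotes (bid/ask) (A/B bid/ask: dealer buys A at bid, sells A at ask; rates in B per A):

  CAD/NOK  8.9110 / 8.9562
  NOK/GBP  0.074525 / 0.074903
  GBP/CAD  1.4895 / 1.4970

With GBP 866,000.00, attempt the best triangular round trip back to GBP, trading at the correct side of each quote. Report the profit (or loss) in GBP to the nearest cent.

Best loop GBP → NOK → CAD → GBP:
GBP 866,000.00 ÷ 0.074903 (buy NOK at ask) = NOK 11,561,619.69
NOK 11,561,619.69 ÷ 8.9562 (buy CAD at ask) = CAD 1,290,906.82
CAD 1,290,906.82 ÷ 1.4970 (buy GBP at ask) = GBP 862,329.21

Net result: GBP -3,670.79 (no profitable arbitrage after spreads)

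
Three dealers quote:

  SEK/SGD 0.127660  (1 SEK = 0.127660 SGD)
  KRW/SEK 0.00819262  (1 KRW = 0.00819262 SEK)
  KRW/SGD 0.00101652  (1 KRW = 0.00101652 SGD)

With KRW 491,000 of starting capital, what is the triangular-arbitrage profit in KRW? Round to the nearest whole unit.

Profit: KRW 14,177

Profitable loop is KRW → SEK → SGD → KRW:
KRW 491,000 × 0.00819262 = SEK 4,022.58
SEK 4,022.58 × 0.127660 = SGD 513.52
SGD 513.52 ÷ 0.00101652 = KRW 505,177
Profit = KRW 505,177 − KRW 491,000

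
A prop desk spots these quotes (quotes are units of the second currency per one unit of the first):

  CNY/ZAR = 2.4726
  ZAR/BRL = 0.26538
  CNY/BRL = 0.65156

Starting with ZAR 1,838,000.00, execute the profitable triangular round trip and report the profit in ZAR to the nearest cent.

Profit: ZAR 13,028.68

Profitable loop is ZAR → BRL → CNY → ZAR:
ZAR 1,838,000.00 × 0.26538 = BRL 487,768.44
BRL 487,768.44 ÷ 0.65156 = CNY 748,616.31
CNY 748,616.31 × 2.4726 = ZAR 1,851,028.68
Profit = ZAR 1,851,028.68 − ZAR 1,838,000.00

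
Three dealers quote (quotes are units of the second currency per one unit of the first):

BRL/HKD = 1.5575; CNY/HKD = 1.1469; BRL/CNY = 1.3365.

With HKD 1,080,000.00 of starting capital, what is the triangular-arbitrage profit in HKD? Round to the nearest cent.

Profitable loop is HKD → CNY → BRL → HKD:
HKD 1,080,000.00 ÷ 1.1469 = CNY 941,668.85
CNY 941,668.85 ÷ 1.3365 = BRL 704,578.26
BRL 704,578.26 × 1.5575 = HKD 1,097,380.64
Profit = HKD 1,097,380.64 − HKD 1,080,000.00

Profit: HKD 17,380.64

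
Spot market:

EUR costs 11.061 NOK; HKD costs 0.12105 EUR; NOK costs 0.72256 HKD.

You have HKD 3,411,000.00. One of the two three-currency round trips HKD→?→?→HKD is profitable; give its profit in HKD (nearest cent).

Profitable loop is HKD → NOK → EUR → HKD:
HKD 3,411,000.00 ÷ 0.72256 = NOK 4,720,715.23
NOK 4,720,715.23 ÷ 11.061 = EUR 426,789.19
EUR 426,789.19 ÷ 0.12105 = HKD 3,525,726.48
Profit = HKD 3,525,726.48 − HKD 3,411,000.00

Profit: HKD 114,726.48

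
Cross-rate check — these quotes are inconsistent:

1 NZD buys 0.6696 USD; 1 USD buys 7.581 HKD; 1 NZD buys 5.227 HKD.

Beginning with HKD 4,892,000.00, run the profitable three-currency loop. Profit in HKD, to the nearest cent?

Profitable loop is HKD → USD → NZD → HKD:
HKD 4,892,000.00 ÷ 7.581 = USD 645,297.45
USD 645,297.45 ÷ 0.6696 = NZD 963,705.88
NZD 963,705.88 × 5.227 = HKD 5,037,290.61
Profit = HKD 5,037,290.61 − HKD 4,892,000.00

Profit: HKD 145,290.61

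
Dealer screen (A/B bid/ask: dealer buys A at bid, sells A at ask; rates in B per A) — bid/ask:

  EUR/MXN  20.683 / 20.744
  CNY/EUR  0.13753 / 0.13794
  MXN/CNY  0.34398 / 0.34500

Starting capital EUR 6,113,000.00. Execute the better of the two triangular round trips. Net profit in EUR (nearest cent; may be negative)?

Best loop EUR → CNY → MXN → EUR:
EUR 6,113,000.00 ÷ 0.13794 (buy CNY at ask) = CNY 44,316,369.44
CNY 44,316,369.44 ÷ 0.34500 (buy MXN at ask) = MXN 128,453,244.74
MXN 128,453,244.74 ÷ 20.744 (buy EUR at ask) = EUR 6,192,308.37

Net profit: EUR 79,308.37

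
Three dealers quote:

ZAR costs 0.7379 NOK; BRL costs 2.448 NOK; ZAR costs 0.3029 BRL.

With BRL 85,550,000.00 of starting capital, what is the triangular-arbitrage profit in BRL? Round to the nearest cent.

Profit: BRL 417,280.88

Profitable loop is BRL → NOK → ZAR → BRL:
BRL 85,550,000.00 × 2.448 = NOK 209,426,400.00
NOK 209,426,400.00 ÷ 0.7379 = ZAR 283,814,066.95
ZAR 283,814,066.95 × 0.3029 = BRL 85,967,280.88
Profit = BRL 85,967,280.88 − BRL 85,550,000.00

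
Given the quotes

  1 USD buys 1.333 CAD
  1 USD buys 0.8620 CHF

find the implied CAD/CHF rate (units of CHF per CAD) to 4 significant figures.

CAD/CHF = 0.6467

1 CAD ÷ 1.333 = 0.750188 USD
0.750188 USD × 0.8620 = 0.646662 CHF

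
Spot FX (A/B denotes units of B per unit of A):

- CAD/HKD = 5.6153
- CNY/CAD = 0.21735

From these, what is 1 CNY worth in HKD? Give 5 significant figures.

CNY/HKD = 1.2205

1 CNY × 0.21735 = 0.21735 CAD
0.21735 CAD × 5.6153 = 1.22049 HKD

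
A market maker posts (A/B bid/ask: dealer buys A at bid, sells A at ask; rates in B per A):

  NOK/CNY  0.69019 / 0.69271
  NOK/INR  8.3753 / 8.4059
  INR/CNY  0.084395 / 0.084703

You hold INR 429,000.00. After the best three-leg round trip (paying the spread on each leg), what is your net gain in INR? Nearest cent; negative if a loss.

Net profit: INR 8,746.74

Best loop INR → CNY → NOK → INR:
INR 429,000.00 × 0.084395 (sell INR at bid) = CNY 36,205.46
CNY 36,205.46 ÷ 0.69271 (buy NOK at ask) = NOK 52,266.40
NOK 52,266.40 × 8.3753 (sell NOK at bid) = INR 437,746.74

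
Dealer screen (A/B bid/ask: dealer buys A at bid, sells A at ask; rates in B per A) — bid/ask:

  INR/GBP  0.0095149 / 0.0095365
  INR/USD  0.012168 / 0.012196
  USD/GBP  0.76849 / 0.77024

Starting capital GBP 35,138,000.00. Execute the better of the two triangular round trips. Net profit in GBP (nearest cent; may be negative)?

Net profit: GBP 452,802.66

Best loop GBP → USD → INR → GBP:
GBP 35,138,000.00 ÷ 0.77024 (buy USD at ask) = USD 45,619,547.15
USD 45,619,547.15 ÷ 0.012196 (buy INR at ask) = INR 3,740,533,548.22
INR 3,740,533,548.22 × 0.0095149 (sell INR at bid) = GBP 35,590,802.66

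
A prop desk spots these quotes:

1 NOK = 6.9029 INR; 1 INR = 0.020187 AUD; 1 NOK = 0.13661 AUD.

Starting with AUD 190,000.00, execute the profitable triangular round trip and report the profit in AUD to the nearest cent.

Profit: AUD 3,809.24

Profitable loop is AUD → NOK → INR → AUD:
AUD 190,000.00 ÷ 0.13661 = NOK 1,390,820.58
NOK 1,390,820.58 × 6.9029 = INR 9,600,695.41
INR 9,600,695.41 × 0.020187 = AUD 193,809.24
Profit = AUD 193,809.24 − AUD 190,000.00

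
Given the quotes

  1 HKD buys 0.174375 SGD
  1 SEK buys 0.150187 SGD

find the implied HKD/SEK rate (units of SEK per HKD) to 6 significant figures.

1 HKD × 0.174375 = 0.174375 SGD
0.174375 SGD ÷ 0.150187 = 1.16105 SEK

HKD/SEK = 1.16105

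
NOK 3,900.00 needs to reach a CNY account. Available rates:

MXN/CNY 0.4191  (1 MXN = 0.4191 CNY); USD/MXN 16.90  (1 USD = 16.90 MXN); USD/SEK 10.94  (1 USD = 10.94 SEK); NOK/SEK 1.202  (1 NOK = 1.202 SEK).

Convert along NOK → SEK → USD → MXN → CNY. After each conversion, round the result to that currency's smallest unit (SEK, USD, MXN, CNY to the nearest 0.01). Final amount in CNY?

NOK 3,900.00 × 1.202 = SEK 4,687.80
SEK 4,687.80 ÷ 10.94 = USD 428.50
USD 428.50 × 16.90 = MXN 7,241.65
MXN 7,241.65 × 0.4191 = CNY 3,034.98

CNY 3,034.98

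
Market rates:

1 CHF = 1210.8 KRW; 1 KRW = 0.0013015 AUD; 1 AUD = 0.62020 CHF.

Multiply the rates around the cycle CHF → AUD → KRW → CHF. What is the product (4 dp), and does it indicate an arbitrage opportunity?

1.0232 (arbitrage exists)

Around CHF → AUD → KRW → CHF: 1 ÷ 0.62020 ÷ 0.0013015 ÷ 1210.8 = 1.023179
Product > 1; profitable direction is CHF → AUD → KRW → CHF.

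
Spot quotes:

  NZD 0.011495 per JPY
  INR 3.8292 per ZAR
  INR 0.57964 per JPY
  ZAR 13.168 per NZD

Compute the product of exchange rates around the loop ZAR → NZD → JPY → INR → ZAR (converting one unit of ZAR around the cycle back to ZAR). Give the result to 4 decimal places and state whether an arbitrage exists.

Around ZAR → NZD → JPY → INR → ZAR: 1 ÷ 13.168 ÷ 0.011495 × 0.57964 ÷ 3.8292 = 1.000050
Product ≈ 1 (deviation 0.005%, within rounding noise).

1.0000 (no arbitrage)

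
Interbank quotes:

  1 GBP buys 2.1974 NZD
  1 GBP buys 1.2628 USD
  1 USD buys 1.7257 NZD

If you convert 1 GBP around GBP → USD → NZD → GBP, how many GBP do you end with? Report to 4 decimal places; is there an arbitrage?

0.9917 (arbitrage exists)

Around GBP → USD → NZD → GBP: 1 × 1.2628 × 1.7257 ÷ 2.1974 = 0.991724
Product < 1; profitable direction is GBP → NZD → USD → GBP.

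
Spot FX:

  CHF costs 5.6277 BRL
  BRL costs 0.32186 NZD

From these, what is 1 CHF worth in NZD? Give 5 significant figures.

1 CHF × 5.6277 = 5.6277 BRL
5.6277 BRL × 0.32186 = 1.81133 NZD

CHF/NZD = 1.8113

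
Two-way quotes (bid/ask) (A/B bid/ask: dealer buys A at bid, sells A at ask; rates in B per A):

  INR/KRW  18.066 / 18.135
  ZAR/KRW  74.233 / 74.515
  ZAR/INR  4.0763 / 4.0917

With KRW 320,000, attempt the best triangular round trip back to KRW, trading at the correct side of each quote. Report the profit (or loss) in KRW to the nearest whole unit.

Best loop KRW → INR → ZAR → KRW:
KRW 320,000 ÷ 18.135 (buy INR at ask) = INR 17,645.44
INR 17,645.44 ÷ 4.0917 (buy ZAR at ask) = ZAR 4,312.50
ZAR 4,312.50 × 74.233 (sell ZAR at bid) = KRW 320,129

Net profit: KRW 129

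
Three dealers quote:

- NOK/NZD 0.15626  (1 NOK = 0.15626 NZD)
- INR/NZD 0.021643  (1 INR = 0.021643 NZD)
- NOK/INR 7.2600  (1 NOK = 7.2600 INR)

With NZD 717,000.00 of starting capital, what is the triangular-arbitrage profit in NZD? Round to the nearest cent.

Profit: NZD 3,983.65

Profitable loop is NZD → NOK → INR → NZD:
NZD 717,000.00 ÷ 0.15626 = NOK 4,588,506.34
NOK 4,588,506.34 × 7.2600 = INR 33,312,556.00
INR 33,312,556.00 × 0.021643 = NZD 720,983.65
Profit = NZD 720,983.65 − NZD 717,000.00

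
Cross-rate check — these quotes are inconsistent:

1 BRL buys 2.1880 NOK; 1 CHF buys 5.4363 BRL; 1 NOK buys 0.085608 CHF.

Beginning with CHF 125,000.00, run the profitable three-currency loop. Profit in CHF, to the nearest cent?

Profit: CHF 2,284.38

Profitable loop is CHF → BRL → NOK → CHF:
CHF 125,000.00 × 5.4363 = BRL 679,537.50
BRL 679,537.50 × 2.1880 = NOK 1,486,828.05
NOK 1,486,828.05 × 0.085608 = CHF 127,284.38
Profit = CHF 127,284.38 − CHF 125,000.00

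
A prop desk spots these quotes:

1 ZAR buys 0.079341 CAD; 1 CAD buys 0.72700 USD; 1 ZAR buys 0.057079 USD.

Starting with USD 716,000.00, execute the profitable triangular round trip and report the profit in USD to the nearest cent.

Profit: USD 7,550.33

Profitable loop is USD → ZAR → CAD → USD:
USD 716,000.00 ÷ 0.057079 = ZAR 12,544,017.94
ZAR 12,544,017.94 × 0.079341 = CAD 995,254.93
CAD 995,254.93 × 0.72700 = USD 723,550.33
Profit = USD 723,550.33 − USD 716,000.00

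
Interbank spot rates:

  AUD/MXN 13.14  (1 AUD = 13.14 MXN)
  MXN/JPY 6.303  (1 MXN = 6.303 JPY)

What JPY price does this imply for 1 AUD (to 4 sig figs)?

1 AUD × 13.14 = 13.14 MXN
13.14 MXN × 6.303 = 82.8214 JPY

AUD/JPY = 82.82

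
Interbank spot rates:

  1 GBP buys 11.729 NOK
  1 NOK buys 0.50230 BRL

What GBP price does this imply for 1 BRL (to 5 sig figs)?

1 BRL ÷ 0.50230 = 1.99084 NOK
1.99084 NOK ÷ 11.729 = 0.169737 GBP

BRL/GBP = 0.16974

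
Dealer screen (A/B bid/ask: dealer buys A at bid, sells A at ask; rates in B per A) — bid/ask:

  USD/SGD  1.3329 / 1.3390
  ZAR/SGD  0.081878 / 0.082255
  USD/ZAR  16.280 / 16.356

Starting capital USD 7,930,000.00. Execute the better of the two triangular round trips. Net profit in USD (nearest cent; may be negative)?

Net result: USD -35,688.91 (no profitable arbitrage after spreads)

Best loop USD → ZAR → SGD → USD:
USD 7,930,000.00 × 16.280 (sell USD at bid) = ZAR 129,100,400.00
ZAR 129,100,400.00 × 0.081878 (sell ZAR at bid) = SGD 10,570,482.55
SGD 10,570,482.55 ÷ 1.3390 (buy USD at ask) = USD 7,894,311.09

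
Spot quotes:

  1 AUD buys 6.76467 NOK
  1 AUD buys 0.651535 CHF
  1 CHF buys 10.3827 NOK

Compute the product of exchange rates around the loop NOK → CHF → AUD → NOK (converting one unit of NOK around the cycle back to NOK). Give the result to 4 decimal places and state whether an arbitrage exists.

Around NOK → CHF → AUD → NOK: 1 ÷ 10.3827 ÷ 0.651535 × 6.76467 = 0.999997
Product ≈ 1 (deviation 0.000%, within rounding noise).

1.0000 (no arbitrage)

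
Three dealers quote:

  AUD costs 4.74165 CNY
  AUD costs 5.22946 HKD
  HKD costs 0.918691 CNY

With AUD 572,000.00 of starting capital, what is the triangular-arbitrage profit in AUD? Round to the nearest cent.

Profitable loop is AUD → HKD → CNY → AUD:
AUD 572,000.00 × 5.22946 = HKD 2,991,251.12
HKD 2,991,251.12 × 0.918691 = CNY 2,748,035.48
CNY 2,748,035.48 ÷ 4.74165 = AUD 579,552.58
Profit = AUD 579,552.58 − AUD 572,000.00

Profit: AUD 7,552.58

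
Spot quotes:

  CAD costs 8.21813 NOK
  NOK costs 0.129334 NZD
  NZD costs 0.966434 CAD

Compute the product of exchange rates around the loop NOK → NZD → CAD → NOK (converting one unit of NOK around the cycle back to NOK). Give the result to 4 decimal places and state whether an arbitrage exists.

1.0272 (arbitrage exists)

Around NOK → NZD → CAD → NOK: 1 × 0.129334 × 0.966434 × 8.21813 = 1.027207
Product > 1; profitable direction is NOK → NZD → CAD → NOK.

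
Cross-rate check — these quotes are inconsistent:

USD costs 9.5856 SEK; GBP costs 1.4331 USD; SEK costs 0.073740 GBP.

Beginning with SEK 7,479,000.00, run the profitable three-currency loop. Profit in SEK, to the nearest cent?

Profitable loop is SEK → GBP → USD → SEK:
SEK 7,479,000.00 × 0.073740 = GBP 551,501.46
GBP 551,501.46 × 1.4331 = USD 790,356.74
USD 790,356.74 × 9.5856 = SEK 7,576,043.59
Profit = SEK 7,576,043.59 − SEK 7,479,000.00

Profit: SEK 97,043.59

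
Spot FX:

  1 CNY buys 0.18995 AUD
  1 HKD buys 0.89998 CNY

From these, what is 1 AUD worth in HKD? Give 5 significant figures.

1 AUD ÷ 0.18995 = 5.26454 CNY
5.26454 CNY ÷ 0.89998 = 5.84962 HKD

AUD/HKD = 5.8496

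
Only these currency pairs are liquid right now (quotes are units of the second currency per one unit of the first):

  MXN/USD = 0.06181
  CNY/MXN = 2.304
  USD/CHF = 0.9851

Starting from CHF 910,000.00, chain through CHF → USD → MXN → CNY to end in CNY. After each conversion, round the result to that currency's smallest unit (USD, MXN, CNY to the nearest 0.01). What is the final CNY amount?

CNY 6,486,640.85

CHF 910,000.00 ÷ 0.9851 = USD 923,764.08
USD 923,764.08 ÷ 0.06181 = MXN 14,945,220.51
MXN 14,945,220.51 ÷ 2.304 = CNY 6,486,640.85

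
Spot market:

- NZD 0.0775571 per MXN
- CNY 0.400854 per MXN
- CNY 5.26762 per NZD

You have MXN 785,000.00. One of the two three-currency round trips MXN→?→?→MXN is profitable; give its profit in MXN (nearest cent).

Profit: MXN 15,054.25

Profitable loop is MXN → NZD → CNY → MXN:
MXN 785,000.00 × 0.0775571 = NZD 60,882.32
NZD 60,882.32 × 5.26762 = CNY 320,704.94
CNY 320,704.94 ÷ 0.400854 = MXN 800,054.25
Profit = MXN 800,054.25 − MXN 785,000.00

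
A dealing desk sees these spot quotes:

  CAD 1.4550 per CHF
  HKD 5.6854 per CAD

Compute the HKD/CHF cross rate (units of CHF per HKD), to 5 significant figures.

HKD/CHF = 0.12089

1 HKD ÷ 5.6854 = 0.175889 CAD
0.175889 CAD ÷ 1.4550 = 0.120886 CHF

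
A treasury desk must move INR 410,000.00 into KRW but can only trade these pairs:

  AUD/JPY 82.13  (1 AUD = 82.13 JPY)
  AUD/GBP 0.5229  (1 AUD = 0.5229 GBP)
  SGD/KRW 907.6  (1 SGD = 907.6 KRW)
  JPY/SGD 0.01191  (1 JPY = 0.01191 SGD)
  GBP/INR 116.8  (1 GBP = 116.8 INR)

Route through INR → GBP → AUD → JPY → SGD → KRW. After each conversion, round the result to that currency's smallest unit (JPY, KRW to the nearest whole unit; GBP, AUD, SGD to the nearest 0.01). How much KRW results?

KRW 5,959,774

INR 410,000.00 ÷ 116.8 = GBP 3,510.27
GBP 3,510.27 ÷ 0.5229 = AUD 6,713.08
AUD 6,713.08 × 82.13 = JPY 551,345
JPY 551,345 × 0.01191 = SGD 6,566.52
SGD 6,566.52 × 907.6 = KRW 5,959,774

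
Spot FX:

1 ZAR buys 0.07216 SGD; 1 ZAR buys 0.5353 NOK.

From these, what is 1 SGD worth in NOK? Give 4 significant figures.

SGD/NOK = 7.418

1 SGD ÷ 0.07216 = 13.8581 ZAR
13.8581 ZAR × 0.5353 = 7.41824 NOK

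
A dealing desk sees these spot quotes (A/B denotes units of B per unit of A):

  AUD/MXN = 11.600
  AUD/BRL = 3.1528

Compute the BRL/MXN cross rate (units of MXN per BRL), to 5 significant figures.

1 BRL ÷ 3.1528 = 0.317178 AUD
0.317178 AUD × 11.600 = 3.67927 MXN

BRL/MXN = 3.6793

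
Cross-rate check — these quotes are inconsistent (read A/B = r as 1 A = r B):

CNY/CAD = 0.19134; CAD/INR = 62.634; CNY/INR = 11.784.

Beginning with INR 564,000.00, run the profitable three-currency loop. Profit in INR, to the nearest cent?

Profit: INR 9,590.95

Profitable loop is INR → CNY → CAD → INR:
INR 564,000.00 ÷ 11.784 = CNY 47,861.51
CNY 47,861.51 × 0.19134 = CAD 9,157.82
CAD 9,157.82 × 62.634 = INR 573,590.95
Profit = INR 573,590.95 − INR 564,000.00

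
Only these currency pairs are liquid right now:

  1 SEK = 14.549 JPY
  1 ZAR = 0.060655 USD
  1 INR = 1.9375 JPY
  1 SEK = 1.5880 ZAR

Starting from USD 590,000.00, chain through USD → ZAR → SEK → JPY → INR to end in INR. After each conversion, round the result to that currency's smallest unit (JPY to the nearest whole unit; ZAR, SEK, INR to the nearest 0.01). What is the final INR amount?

INR 45,996,664.26

USD 590,000.00 ÷ 0.060655 = ZAR 9,727,145.33
ZAR 9,727,145.33 ÷ 1.5880 = SEK 6,125,406.38
SEK 6,125,406.38 × 14.549 = JPY 89,118,537
JPY 89,118,537 ÷ 1.9375 = INR 45,996,664.26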